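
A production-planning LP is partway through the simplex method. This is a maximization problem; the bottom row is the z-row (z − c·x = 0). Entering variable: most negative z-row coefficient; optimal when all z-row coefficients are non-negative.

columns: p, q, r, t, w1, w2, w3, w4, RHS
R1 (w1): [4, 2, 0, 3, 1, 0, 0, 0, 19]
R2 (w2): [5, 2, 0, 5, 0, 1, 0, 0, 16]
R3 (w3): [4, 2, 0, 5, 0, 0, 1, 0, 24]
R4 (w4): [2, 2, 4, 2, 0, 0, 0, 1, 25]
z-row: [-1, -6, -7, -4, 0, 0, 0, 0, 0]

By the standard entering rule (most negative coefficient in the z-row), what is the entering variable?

r

Negative z-row entries: p: -1, q: -6, r: -7, t: -4.
The most negative is -7 in column r, so r enters.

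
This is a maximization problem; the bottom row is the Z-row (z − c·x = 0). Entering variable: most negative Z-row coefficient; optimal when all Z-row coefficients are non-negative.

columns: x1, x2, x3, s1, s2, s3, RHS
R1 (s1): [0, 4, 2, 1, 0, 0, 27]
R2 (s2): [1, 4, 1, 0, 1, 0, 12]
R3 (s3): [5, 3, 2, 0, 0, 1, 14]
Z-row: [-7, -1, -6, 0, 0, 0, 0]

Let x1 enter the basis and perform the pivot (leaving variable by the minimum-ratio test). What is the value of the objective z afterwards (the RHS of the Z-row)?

Ratio test on column x1 — row 1: entry 0 ≤ 0; row 2: 12/1 = 12; row 3: 14/5 = 14/5. Minimum is 14/5 at row 3 (s3 leaves); pivot element 5.
Pivot on row 3; the Z-row RHS becomes 0 − (-7)·(14/5) = 98/5.

98/5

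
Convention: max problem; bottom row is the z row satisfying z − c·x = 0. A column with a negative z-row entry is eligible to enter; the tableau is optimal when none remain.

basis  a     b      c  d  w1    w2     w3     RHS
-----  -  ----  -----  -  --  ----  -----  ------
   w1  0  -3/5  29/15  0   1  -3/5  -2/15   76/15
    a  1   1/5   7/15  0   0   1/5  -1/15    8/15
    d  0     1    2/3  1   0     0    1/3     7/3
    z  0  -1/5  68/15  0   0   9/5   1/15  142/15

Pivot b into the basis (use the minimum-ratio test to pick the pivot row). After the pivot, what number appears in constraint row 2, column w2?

Ratio test on column b — row 1: entry -3/5 ≤ 0; row 2: (8/15)/(1/5) = 8/3; row 3: (7/3)/1 = 7/3. Minimum is 7/3 at row 3 (d leaves); pivot element 1.
Divide row 3 by 1; eliminate column b from the other rows.
Row 2 update in column w2: 1/5 − (1/5)·0 = 1/5.

1/5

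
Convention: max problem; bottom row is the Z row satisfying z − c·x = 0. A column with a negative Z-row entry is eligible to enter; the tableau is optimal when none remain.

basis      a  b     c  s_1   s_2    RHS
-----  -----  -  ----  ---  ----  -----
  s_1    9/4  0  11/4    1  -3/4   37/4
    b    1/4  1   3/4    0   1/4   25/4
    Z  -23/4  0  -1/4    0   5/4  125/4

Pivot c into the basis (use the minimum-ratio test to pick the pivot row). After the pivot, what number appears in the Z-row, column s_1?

1/11

Ratio test on column c — row 1: (37/4)/(11/4) = 37/11; row 2: (25/4)/(3/4) = 25/3. Minimum is 37/11 at row 1 (s_1 leaves); pivot element 11/4.
Divide row 1 by 11/4; eliminate column c from the other rows.
Z-row update in column s_1: 0 − (-1/4)·(4/11) = 1/11.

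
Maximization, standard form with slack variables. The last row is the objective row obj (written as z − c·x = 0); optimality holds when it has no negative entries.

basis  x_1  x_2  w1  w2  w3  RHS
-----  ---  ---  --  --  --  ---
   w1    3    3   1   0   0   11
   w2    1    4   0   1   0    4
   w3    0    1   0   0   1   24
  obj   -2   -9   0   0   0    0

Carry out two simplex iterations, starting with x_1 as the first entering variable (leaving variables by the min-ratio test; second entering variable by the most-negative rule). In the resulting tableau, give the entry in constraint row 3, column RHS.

215/9

Ratio test on column x_1 — row 1: 11/3 = 11/3; row 2: 4/1 = 4; row 3: entry 0 ≤ 0. Minimum is 11/3 at row 1 (w1 leaves); pivot element 3.
Divide row 1 by 3; eliminate column x_1 from the other rows.
Second iteration: most negative obj-row entry is -7 in column x_2, so x_2 enters.
Ratio test on column x_2 — row 1: (11/3)/1 = 11/3; row 2: (1/3)/3 = 1/9; row 3: 24/1 = 24. Minimum is 1/9 at row 2 (w2 leaves); pivot element 3.
Divide row 2 by 3; eliminate column x_2 from the other rows.
After both pivots, the entry at constraint row 3, column RHS is 215/9.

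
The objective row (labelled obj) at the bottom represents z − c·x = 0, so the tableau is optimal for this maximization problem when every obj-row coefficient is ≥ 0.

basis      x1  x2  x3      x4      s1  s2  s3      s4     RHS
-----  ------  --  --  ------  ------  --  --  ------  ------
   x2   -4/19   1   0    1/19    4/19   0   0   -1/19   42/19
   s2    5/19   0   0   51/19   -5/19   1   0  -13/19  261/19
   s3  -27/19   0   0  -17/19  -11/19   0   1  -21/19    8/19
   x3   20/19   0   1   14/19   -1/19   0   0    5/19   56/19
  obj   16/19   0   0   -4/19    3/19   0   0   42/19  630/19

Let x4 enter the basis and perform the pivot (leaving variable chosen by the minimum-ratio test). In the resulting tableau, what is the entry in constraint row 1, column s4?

-1/14

Ratio test on column x4 — row 1: (42/19)/(1/19) = 42; row 2: (261/19)/(51/19) = 87/17; row 3: entry -17/19 ≤ 0; row 4: (56/19)/(14/19) = 4. Minimum is 4 at row 4 (x3 leaves); pivot element 14/19.
Divide row 4 by 14/19; eliminate column x4 from the other rows.
Row 1 update in column s4: -1/19 − (1/19)·(5/14) = -1/14.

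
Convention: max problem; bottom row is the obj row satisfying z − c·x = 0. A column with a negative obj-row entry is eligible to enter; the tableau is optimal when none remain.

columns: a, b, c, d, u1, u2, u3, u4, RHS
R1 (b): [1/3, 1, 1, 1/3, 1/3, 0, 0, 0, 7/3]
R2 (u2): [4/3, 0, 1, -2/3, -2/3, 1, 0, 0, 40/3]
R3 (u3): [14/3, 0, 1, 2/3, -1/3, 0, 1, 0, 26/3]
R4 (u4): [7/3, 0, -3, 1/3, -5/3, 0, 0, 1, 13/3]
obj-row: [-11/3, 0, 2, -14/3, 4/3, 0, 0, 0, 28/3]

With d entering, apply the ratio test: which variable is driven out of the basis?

Column d entries and ratios — b: (7/3)/(1/3) = 7; u2: -2/3 ≤ 0, skip; u3: (26/3)/(2/3) = 13; u4: (13/3)/(1/3) = 13.
Smallest ratio is 7 in the row of b, so b leaves.

b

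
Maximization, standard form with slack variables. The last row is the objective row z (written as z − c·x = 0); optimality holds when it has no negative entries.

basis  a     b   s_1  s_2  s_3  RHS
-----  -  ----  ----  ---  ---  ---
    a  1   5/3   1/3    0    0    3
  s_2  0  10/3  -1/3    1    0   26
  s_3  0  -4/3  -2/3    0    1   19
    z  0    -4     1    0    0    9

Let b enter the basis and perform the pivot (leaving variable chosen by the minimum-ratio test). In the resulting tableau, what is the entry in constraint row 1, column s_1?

1/5

Ratio test on column b — row 1: 3/(5/3) = 9/5; row 2: 26/(10/3) = 39/5; row 3: entry -4/3 ≤ 0. Minimum is 9/5 at row 1 (a leaves); pivot element 5/3.
Divide row 1 by 5/3; eliminate column b from the other rows.
In the new row 1, the s_1 entry is the old entry divided by the pivot: (1/3)/(5/3) = 1/5.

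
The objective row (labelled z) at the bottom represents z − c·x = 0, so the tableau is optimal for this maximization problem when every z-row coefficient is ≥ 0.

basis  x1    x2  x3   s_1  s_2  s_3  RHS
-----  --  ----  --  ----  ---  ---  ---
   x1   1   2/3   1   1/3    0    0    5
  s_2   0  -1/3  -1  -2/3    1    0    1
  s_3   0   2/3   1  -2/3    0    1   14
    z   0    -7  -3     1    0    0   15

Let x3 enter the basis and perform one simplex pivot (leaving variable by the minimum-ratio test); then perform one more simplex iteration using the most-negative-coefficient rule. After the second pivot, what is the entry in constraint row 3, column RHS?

Ratio test on column x3 — row 1: 5/1 = 5; row 2: entry -1 ≤ 0; row 3: 14/1 = 14. Minimum is 5 at row 1 (x1 leaves); pivot element 1.
Divide row 1 by 1; eliminate column x3 from the other rows.
Second iteration: most negative z-row entry is -5 in column x2, so x2 enters.
Ratio test on column x2 — row 1: 5/(2/3) = 15/2; row 2: 6/(1/3) = 18; row 3: entry 0 ≤ 0. Minimum is 15/2 at row 1 (x3 leaves); pivot element 2/3.
Divide row 1 by 2/3; eliminate column x2 from the other rows.
After both pivots, the entry at constraint row 3, column RHS is 9.

9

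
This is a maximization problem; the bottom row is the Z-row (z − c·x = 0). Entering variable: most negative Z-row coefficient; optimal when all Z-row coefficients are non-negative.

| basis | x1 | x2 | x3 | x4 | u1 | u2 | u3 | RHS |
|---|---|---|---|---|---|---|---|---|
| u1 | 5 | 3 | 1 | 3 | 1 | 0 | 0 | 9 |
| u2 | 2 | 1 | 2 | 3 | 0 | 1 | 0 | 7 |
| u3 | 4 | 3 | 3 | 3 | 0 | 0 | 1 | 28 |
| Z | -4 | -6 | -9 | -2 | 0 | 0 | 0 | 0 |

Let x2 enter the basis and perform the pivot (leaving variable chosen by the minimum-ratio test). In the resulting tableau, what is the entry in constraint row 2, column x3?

5/3

Ratio test on column x2 — row 1: 9/3 = 3; row 2: 7/1 = 7; row 3: 28/3 = 28/3. Minimum is 3 at row 1 (u1 leaves); pivot element 3.
Divide row 1 by 3; eliminate column x2 from the other rows.
Row 2 update in column x3: 2 − 1·(1/3) = 5/3.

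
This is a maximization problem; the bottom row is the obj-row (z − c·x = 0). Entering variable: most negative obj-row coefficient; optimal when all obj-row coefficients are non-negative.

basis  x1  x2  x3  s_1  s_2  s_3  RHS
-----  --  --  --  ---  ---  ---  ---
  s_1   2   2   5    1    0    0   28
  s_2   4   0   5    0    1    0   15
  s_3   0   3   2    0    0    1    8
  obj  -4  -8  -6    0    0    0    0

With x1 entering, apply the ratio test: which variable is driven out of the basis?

Column x1 entries and ratios — s_1: 28/2 = 14; s_2: 15/4 = 15/4; s_3: 0 ≤ 0, skip.
Smallest ratio is 15/4 in the row of s_2, so s_2 leaves.

s_2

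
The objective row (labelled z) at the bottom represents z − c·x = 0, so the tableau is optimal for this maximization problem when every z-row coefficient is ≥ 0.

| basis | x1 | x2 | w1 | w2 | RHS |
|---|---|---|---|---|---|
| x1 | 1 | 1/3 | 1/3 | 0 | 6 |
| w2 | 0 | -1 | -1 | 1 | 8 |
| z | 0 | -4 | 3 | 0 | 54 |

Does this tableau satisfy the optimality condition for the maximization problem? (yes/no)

no

The z-row has a negative entry -4 in column x2, so it is not optimal.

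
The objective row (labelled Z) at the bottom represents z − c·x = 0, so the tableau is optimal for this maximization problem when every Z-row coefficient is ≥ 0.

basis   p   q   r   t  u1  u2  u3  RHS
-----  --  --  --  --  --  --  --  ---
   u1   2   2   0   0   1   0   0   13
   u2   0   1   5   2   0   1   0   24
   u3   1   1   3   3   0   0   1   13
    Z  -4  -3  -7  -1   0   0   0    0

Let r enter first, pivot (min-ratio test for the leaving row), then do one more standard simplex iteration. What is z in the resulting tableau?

247/6

Ratio test on column r — row 1: entry 0 ≤ 0; row 2: 24/5 = 24/5; row 3: 13/3 = 13/3. Minimum is 13/3 at row 3 (u3 leaves); pivot element 3.
Pivot on row 3; the Z-row RHS becomes 0 − (-7)·(13/3) = 91/3.
Next entering variable (most negative Z-row entry -5/3): p.
Ratio test on column p — row 1: 13/2 = 13/2; row 2: entry -5/3 ≤ 0; row 3: (13/3)/(1/3) = 13. Minimum is 13/2 at row 1 (u1 leaves); pivot element 2.
After the second pivot the Z-row RHS is 91/3 − (-5/3)·(13/2) = 247/6.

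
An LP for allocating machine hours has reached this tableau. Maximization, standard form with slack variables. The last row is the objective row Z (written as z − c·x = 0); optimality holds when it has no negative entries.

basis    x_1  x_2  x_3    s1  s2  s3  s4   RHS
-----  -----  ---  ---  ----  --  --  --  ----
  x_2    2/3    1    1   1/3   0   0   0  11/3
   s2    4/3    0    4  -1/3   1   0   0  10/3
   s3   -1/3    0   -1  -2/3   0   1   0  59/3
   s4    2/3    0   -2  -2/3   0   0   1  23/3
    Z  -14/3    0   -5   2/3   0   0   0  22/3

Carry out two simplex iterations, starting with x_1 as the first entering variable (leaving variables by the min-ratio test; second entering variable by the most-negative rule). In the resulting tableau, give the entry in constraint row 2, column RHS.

7/2

Ratio test on column x_1 — row 1: (11/3)/(2/3) = 11/2; row 2: (10/3)/(4/3) = 5/2; row 3: entry -1/3 ≤ 0; row 4: (23/3)/(2/3) = 23/2. Minimum is 5/2 at row 2 (s2 leaves); pivot element 4/3.
Divide row 2 by 4/3; eliminate column x_1 from the other rows.
Second iteration: most negative Z-row entry is -1/2 in column s1, so s1 enters.
Ratio test on column s1 — row 1: 2/(1/2) = 4; row 2: entry -1/4 ≤ 0; row 3: entry -3/4 ≤ 0; row 4: entry -1/2 ≤ 0. Minimum is 4 at row 1 (x_2 leaves); pivot element 1/2.
Divide row 1 by 1/2; eliminate column s1 from the other rows.
After both pivots, the entry at constraint row 2, column RHS is 7/2.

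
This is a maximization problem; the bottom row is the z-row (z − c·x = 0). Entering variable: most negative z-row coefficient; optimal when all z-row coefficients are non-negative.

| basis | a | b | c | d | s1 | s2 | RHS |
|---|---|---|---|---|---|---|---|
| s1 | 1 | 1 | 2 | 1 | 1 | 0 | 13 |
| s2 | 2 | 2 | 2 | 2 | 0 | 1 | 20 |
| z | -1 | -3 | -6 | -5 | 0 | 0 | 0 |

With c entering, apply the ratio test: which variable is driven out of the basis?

s1

Column c entries and ratios — s1: 13/2 = 13/2; s2: 20/2 = 10.
Smallest ratio is 13/2 in the row of s1, so s1 leaves.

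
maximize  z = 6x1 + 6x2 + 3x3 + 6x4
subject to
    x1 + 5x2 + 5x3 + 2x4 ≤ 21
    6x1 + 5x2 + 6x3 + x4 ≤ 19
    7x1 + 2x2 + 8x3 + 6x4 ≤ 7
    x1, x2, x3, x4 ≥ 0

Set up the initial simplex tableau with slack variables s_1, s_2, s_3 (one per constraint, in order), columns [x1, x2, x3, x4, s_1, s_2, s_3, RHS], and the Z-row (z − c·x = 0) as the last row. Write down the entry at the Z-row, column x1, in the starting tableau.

The Z-row carries the negated objective coefficients: the x1 entry is -6.

-6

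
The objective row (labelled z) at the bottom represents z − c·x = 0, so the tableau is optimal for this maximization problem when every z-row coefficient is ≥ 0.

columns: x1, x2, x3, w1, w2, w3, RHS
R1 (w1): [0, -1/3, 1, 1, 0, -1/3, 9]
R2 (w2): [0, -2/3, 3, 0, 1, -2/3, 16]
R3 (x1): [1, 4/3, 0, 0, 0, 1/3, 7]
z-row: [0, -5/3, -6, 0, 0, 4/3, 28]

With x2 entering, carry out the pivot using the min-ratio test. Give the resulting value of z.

147/4

Ratio test on column x2 — row 1: entry -1/3 ≤ 0; row 2: entry -2/3 ≤ 0; row 3: 7/(4/3) = 21/4. Minimum is 21/4 at row 3 (x1 leaves); pivot element 4/3.
Pivot on row 3; the z-row RHS becomes 28 − (-5/3)·(21/4) = 147/4.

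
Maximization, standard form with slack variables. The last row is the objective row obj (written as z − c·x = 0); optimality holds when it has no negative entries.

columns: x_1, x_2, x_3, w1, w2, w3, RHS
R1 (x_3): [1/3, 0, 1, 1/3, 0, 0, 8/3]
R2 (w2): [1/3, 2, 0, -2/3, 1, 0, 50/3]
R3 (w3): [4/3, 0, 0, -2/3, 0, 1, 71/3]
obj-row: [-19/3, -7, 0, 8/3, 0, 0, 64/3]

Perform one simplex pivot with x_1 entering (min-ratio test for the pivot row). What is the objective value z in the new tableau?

72

Ratio test on column x_1 — row 1: (8/3)/(1/3) = 8; row 2: (50/3)/(1/3) = 50; row 3: (71/3)/(4/3) = 71/4. Minimum is 8 at row 1 (x_3 leaves); pivot element 1/3.
Pivot on row 1; the obj-row RHS becomes 64/3 − (-19/3)·8 = 72.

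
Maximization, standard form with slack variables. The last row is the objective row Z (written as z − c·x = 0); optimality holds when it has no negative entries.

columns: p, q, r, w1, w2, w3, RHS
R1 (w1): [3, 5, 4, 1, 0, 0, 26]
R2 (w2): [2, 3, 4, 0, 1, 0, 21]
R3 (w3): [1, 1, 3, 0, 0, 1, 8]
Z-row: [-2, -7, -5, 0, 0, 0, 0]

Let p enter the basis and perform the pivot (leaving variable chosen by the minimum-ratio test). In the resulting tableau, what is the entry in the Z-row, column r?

1

Ratio test on column p — row 1: 26/3 = 26/3; row 2: 21/2 = 21/2; row 3: 8/1 = 8. Minimum is 8 at row 3 (w3 leaves); pivot element 1.
Divide row 3 by 1; eliminate column p from the other rows.
Z-row update in column r: -5 − (-2)·3 = 1.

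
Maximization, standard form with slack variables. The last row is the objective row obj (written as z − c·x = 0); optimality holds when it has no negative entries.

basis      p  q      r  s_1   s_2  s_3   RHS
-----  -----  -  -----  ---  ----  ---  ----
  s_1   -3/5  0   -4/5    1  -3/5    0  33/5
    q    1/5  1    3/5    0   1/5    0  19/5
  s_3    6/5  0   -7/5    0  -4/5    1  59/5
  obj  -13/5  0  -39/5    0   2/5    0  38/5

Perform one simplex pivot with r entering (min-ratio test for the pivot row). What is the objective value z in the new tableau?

57

Ratio test on column r — row 1: entry -4/5 ≤ 0; row 2: (19/5)/(3/5) = 19/3; row 3: entry -7/5 ≤ 0. Minimum is 19/3 at row 2 (q leaves); pivot element 3/5.
Pivot on row 2; the obj-row RHS becomes 38/5 − (-39/5)·(19/3) = 57.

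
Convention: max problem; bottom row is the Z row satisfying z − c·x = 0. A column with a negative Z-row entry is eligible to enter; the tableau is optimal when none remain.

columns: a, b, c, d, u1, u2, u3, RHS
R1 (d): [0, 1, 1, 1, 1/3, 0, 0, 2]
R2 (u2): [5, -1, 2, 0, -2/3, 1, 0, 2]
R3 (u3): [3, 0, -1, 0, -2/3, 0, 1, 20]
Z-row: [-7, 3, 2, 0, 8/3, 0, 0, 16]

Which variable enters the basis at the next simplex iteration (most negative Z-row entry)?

Negative Z-row entries: a: -7.
The most negative is -7 in column a, so a enters.

a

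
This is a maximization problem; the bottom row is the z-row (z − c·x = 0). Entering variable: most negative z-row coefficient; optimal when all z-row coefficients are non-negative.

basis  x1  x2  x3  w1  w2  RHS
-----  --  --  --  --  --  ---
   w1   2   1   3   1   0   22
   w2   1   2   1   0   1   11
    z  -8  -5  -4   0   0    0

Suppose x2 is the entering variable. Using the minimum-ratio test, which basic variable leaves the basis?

Column x2 entries and ratios — w1: 22/1 = 22; w2: 11/2 = 11/2.
Smallest ratio is 11/2 in the row of w2, so w2 leaves.

w2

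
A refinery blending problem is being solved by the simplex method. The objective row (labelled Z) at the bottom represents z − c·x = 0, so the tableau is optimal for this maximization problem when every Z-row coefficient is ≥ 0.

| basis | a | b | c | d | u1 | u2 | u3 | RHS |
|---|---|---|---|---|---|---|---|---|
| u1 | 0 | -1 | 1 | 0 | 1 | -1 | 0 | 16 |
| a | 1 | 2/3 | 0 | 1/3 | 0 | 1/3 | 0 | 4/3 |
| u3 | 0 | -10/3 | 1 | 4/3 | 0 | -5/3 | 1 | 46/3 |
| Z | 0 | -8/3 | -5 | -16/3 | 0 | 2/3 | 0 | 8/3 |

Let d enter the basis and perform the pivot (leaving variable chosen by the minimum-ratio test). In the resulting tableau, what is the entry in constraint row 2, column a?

Ratio test on column d — row 1: entry 0 ≤ 0; row 2: (4/3)/(1/3) = 4; row 3: (46/3)/(4/3) = 23/2. Minimum is 4 at row 2 (a leaves); pivot element 1/3.
Divide row 2 by 1/3; eliminate column d from the other rows.
In the new row 2, the a entry is the old entry divided by the pivot: 1/(1/3) = 3.

3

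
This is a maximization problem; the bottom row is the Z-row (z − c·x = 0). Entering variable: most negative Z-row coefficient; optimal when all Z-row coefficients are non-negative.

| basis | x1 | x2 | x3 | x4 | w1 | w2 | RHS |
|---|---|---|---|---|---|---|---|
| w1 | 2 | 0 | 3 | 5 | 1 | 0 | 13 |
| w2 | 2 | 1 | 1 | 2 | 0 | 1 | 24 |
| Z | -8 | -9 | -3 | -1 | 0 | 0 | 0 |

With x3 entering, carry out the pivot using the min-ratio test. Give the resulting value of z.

13

Ratio test on column x3 — row 1: 13/3 = 13/3; row 2: 24/1 = 24. Minimum is 13/3 at row 1 (w1 leaves); pivot element 3.
Pivot on row 1; the Z-row RHS becomes 0 − (-3)·(13/3) = 13.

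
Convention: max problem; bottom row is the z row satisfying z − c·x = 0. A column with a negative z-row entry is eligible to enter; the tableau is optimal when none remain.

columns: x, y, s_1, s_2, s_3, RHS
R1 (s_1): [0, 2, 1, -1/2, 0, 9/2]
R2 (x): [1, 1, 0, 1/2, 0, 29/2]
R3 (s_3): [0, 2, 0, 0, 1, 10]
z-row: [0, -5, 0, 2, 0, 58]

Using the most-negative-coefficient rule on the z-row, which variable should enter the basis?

y

Negative z-row entries: y: -5.
The most negative is -5 in column y, so y enters.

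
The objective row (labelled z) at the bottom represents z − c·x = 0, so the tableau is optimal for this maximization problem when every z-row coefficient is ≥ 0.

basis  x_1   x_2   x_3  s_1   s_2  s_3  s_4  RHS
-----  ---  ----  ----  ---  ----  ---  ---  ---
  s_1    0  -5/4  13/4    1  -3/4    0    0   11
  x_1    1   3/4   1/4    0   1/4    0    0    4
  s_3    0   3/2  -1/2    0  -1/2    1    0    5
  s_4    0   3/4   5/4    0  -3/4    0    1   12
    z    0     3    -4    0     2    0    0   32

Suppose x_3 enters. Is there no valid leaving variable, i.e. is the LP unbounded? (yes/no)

no

Column x_3 has positive entries in row(s) 1, 2, 4, so the ratio test bounds it — not unbounded.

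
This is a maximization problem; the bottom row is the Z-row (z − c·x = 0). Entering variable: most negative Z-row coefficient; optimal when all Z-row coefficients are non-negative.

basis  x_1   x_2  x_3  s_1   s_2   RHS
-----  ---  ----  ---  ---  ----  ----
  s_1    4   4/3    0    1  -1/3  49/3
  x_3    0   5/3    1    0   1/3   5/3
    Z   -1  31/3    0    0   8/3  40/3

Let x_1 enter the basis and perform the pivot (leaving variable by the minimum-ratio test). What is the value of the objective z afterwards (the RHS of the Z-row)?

209/12

Ratio test on column x_1 — row 1: (49/3)/4 = 49/12; row 2: entry 0 ≤ 0. Minimum is 49/12 at row 1 (s_1 leaves); pivot element 4.
Pivot on row 1; the Z-row RHS becomes 40/3 − (-1)·(49/12) = 209/12.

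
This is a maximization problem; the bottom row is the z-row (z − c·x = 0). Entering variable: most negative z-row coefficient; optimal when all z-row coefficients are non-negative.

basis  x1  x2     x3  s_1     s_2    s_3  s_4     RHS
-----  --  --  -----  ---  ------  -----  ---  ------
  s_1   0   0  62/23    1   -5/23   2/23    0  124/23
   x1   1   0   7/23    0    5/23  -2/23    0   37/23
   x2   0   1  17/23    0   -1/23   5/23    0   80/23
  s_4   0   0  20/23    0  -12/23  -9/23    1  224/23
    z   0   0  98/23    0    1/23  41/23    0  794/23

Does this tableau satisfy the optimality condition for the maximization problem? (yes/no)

yes

Every z-row coefficient is ≥ 0, so the tableau is optimal.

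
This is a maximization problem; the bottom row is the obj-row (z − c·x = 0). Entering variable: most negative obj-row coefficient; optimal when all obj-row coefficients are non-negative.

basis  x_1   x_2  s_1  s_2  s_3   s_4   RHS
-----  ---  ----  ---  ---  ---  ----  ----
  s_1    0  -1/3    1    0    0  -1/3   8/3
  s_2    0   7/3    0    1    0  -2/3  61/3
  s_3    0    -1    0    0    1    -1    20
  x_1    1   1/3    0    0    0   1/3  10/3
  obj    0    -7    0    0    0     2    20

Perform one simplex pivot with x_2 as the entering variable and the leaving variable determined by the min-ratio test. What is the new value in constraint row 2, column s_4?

-2/7

Ratio test on column x_2 — row 1: entry -1/3 ≤ 0; row 2: (61/3)/(7/3) = 61/7; row 3: entry -1 ≤ 0; row 4: (10/3)/(1/3) = 10. Minimum is 61/7 at row 2 (s_2 leaves); pivot element 7/3.
Divide row 2 by 7/3; eliminate column x_2 from the other rows.
In the new row 2, the s_4 entry is the old entry divided by the pivot: (-2/3)/(7/3) = -2/7.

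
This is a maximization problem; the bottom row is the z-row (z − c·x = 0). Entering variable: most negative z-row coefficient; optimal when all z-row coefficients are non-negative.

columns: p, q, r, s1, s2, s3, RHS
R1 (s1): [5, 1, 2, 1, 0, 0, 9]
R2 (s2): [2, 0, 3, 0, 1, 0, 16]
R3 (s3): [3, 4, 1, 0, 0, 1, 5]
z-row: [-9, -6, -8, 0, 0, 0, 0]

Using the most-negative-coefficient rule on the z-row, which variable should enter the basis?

p

Negative z-row entries: p: -9, q: -6, r: -8.
The most negative is -9 in column p, so p enters.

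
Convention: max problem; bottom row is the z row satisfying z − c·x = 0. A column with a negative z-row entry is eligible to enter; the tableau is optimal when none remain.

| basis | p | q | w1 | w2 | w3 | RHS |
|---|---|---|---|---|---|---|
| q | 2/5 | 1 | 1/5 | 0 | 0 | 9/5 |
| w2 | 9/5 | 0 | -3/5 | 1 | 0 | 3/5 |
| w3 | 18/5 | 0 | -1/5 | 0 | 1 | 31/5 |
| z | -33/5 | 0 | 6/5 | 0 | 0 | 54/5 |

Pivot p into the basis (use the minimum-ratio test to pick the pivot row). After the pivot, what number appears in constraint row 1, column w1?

Ratio test on column p — row 1: (9/5)/(2/5) = 9/2; row 2: (3/5)/(9/5) = 1/3; row 3: (31/5)/(18/5) = 31/18. Minimum is 1/3 at row 2 (w2 leaves); pivot element 9/5.
Divide row 2 by 9/5; eliminate column p from the other rows.
Row 1 update in column w1: 1/5 − (2/5)·(-1/3) = 1/3.

1/3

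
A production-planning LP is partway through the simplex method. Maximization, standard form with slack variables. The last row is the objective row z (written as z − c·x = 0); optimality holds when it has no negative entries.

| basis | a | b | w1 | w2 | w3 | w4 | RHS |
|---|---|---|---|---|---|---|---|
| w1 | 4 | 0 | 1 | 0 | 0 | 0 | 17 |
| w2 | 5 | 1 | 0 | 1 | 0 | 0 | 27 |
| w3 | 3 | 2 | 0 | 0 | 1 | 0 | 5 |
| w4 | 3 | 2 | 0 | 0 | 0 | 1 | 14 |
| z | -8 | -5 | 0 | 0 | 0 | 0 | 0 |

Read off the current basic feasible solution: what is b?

0

b is not in the basis, so in the current basic feasible solution b = 0.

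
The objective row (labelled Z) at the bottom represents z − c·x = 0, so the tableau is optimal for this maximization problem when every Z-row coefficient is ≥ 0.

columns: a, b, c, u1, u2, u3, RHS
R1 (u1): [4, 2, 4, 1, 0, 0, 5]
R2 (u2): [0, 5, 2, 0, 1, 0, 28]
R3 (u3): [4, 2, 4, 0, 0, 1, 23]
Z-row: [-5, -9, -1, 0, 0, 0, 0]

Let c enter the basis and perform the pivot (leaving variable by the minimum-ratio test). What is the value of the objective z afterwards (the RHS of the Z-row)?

Ratio test on column c — row 1: 5/4 = 5/4; row 2: 28/2 = 14; row 3: 23/4 = 23/4. Minimum is 5/4 at row 1 (u1 leaves); pivot element 4.
Pivot on row 1; the Z-row RHS becomes 0 − (-1)·(5/4) = 5/4.

5/4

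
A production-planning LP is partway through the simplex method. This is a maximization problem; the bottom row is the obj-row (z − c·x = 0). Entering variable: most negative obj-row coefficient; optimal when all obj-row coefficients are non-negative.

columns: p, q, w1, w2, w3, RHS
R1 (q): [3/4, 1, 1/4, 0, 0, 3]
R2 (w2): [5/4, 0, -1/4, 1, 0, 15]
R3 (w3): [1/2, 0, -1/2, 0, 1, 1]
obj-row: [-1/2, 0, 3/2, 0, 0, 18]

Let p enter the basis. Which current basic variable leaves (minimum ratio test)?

Column p entries and ratios — q: 3/(3/4) = 4; w2: 15/(5/4) = 12; w3: 1/(1/2) = 2.
Smallest ratio is 2 in the row of w3, so w3 leaves.

w3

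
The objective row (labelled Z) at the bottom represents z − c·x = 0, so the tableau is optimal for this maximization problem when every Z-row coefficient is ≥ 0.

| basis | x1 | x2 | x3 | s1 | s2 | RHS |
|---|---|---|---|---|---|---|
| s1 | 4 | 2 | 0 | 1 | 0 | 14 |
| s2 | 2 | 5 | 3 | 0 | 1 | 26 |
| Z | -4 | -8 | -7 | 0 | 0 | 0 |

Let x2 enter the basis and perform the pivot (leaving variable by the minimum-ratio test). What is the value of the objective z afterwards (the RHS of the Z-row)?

Ratio test on column x2 — row 1: 14/2 = 7; row 2: 26/5 = 26/5. Minimum is 26/5 at row 2 (s2 leaves); pivot element 5.
Pivot on row 2; the Z-row RHS becomes 0 − (-8)·(26/5) = 208/5.

208/5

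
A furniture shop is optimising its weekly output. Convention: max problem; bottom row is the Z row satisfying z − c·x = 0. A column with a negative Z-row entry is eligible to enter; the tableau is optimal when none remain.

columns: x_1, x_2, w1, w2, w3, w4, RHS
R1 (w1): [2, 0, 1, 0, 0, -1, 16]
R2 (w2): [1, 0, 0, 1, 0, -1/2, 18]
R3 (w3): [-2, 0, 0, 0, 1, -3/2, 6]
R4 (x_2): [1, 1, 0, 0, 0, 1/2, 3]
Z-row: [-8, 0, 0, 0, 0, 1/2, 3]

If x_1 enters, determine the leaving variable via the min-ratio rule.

x_2

Column x_1 entries and ratios — w1: 16/2 = 8; w2: 18/1 = 18; w3: -2 ≤ 0, skip; x_2: 3/1 = 3.
Smallest ratio is 3 in the row of x_2, so x_2 leaves.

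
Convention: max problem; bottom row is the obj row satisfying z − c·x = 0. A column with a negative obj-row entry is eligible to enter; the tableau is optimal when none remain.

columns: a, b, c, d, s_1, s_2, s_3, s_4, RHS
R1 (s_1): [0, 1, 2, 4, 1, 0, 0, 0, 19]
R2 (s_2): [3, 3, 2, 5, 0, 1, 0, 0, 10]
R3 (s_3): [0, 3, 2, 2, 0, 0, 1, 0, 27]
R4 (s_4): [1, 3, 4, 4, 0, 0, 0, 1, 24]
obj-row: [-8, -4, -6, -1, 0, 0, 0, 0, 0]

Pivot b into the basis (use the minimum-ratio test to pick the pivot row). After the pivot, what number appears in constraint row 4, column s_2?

Ratio test on column b — row 1: 19/1 = 19; row 2: 10/3 = 10/3; row 3: 27/3 = 9; row 4: 24/3 = 8. Minimum is 10/3 at row 2 (s_2 leaves); pivot element 3.
Divide row 2 by 3; eliminate column b from the other rows.
Row 4 update in column s_2: 0 − 3·(1/3) = -1.

-1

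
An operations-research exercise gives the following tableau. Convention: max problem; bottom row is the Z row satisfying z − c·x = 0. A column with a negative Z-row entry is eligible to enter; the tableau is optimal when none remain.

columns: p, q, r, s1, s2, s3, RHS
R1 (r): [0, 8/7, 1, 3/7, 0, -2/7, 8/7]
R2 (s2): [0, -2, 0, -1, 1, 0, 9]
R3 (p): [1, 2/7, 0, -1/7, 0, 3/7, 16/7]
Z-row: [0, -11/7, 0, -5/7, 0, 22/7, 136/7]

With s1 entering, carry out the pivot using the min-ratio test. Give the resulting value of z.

Ratio test on column s1 — row 1: (8/7)/(3/7) = 8/3; row 2: entry -1 ≤ 0; row 3: entry -1/7 ≤ 0. Minimum is 8/3 at row 1 (r leaves); pivot element 3/7.
Pivot on row 1; the Z-row RHS becomes 136/7 − (-5/7)·(8/3) = 64/3.

64/3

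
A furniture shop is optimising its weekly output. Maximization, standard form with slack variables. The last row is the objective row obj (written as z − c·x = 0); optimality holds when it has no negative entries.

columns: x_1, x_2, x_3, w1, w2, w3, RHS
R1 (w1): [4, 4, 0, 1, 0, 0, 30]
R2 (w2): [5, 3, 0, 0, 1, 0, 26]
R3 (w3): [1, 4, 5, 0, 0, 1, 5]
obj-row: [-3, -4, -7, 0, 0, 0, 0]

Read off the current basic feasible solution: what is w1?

w1 is basic (row 1); its value is the RHS of that row, 30.

30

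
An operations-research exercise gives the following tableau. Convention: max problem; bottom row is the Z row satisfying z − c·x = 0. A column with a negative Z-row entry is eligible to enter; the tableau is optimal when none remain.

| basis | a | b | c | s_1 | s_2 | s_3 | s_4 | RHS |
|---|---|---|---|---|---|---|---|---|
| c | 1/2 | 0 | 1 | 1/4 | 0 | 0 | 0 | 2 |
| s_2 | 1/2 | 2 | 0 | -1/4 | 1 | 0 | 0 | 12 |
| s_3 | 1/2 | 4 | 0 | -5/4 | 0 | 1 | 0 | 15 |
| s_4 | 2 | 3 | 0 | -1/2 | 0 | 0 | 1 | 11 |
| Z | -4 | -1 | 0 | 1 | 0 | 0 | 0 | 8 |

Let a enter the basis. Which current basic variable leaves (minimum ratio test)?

c

Column a entries and ratios — c: 2/(1/2) = 4; s_2: 12/(1/2) = 24; s_3: 15/(1/2) = 30; s_4: 11/2 = 11/2.
Smallest ratio is 4 in the row of c, so c leaves.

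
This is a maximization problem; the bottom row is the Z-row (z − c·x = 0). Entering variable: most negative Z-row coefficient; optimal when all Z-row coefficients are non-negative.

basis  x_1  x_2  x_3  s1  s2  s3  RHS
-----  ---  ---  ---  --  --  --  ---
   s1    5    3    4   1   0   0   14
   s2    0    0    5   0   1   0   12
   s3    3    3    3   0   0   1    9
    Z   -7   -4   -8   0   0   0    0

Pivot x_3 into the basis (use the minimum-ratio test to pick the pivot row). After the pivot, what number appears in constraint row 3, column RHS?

Ratio test on column x_3 — row 1: 14/4 = 7/2; row 2: 12/5 = 12/5; row 3: 9/3 = 3. Minimum is 12/5 at row 2 (s2 leaves); pivot element 5.
Divide row 2 by 5; eliminate column x_3 from the other rows.
Row 3 update in column RHS: 9 − 3·(12/5) = 9/5.

9/5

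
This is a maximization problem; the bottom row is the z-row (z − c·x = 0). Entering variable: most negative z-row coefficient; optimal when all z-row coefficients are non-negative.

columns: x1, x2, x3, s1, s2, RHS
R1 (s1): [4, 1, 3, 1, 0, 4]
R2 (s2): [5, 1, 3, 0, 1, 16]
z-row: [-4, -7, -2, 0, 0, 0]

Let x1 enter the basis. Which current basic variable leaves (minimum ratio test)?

Column x1 entries and ratios — s1: 4/4 = 1; s2: 16/5 = 16/5.
Smallest ratio is 1 in the row of s1, so s1 leaves.

s1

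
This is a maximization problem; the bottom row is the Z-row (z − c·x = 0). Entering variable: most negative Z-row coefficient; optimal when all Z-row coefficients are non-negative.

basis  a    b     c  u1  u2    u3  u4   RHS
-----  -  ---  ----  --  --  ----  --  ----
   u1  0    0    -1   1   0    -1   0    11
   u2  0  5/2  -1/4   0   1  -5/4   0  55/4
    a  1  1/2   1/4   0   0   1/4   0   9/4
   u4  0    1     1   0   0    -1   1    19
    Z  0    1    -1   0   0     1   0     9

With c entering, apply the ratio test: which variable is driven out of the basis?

a

Column c entries and ratios — u1: -1 ≤ 0, skip; u2: -1/4 ≤ 0, skip; a: (9/4)/(1/4) = 9; u4: 19/1 = 19.
Smallest ratio is 9 in the row of a, so a leaves.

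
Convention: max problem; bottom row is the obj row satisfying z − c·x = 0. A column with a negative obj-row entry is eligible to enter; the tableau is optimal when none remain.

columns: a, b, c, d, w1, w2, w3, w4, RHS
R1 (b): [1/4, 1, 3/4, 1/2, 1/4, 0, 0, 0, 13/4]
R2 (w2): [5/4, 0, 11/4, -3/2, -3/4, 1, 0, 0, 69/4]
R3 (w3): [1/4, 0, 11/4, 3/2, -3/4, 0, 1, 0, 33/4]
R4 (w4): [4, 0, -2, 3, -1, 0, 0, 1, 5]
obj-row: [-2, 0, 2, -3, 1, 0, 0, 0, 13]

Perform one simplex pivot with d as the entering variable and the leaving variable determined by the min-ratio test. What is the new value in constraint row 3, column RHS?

Ratio test on column d — row 1: (13/4)/(1/2) = 13/2; row 2: entry -3/2 ≤ 0; row 3: (33/4)/(3/2) = 11/2; row 4: 5/3 = 5/3. Minimum is 5/3 at row 4 (w4 leaves); pivot element 3.
Divide row 4 by 3; eliminate column d from the other rows.
Row 3 update in column RHS: 33/4 − (3/2)·(5/3) = 23/4.

23/4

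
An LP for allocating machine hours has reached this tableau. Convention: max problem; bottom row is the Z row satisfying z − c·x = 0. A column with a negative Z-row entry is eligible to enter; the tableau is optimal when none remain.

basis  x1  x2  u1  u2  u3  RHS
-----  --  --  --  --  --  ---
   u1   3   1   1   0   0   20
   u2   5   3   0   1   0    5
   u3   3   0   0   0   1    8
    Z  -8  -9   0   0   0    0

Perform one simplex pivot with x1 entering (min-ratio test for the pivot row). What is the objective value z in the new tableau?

8

Ratio test on column x1 — row 1: 20/3 = 20/3; row 2: 5/5 = 1; row 3: 8/3 = 8/3. Minimum is 1 at row 2 (u2 leaves); pivot element 5.
Pivot on row 2; the Z-row RHS becomes 0 − (-8)·1 = 8.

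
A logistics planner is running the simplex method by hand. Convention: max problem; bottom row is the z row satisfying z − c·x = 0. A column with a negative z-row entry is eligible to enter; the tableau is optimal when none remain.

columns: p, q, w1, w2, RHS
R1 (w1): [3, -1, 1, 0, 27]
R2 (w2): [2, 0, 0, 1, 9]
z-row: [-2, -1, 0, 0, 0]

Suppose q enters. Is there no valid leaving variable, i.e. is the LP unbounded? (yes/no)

yes

Every constraint-row entry in column q is ≤ 0, so increasing q is unbounded.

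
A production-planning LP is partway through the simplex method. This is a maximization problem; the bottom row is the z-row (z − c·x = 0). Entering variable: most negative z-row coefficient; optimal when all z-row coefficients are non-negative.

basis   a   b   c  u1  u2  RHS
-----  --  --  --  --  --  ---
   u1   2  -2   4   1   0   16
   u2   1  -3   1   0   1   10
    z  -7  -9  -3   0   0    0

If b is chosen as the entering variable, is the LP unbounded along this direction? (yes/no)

Every constraint-row entry in column b is ≤ 0, so increasing b is unbounded.

yes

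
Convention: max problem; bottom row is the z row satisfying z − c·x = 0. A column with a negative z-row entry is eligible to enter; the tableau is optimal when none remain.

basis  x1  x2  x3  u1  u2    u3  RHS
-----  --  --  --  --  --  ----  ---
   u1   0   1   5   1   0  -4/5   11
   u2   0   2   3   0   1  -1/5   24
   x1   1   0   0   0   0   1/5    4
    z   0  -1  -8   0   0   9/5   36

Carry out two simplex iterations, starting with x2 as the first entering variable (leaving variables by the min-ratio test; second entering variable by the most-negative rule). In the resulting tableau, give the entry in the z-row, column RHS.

268/5

Ratio test on column x2 — row 1: 11/1 = 11; row 2: 24/2 = 12; row 3: entry 0 ≤ 0. Minimum is 11 at row 1 (u1 leaves); pivot element 1.
Divide row 1 by 1; eliminate column x2 from the other rows.
Second iteration: most negative z-row entry is -3 in column x3, so x3 enters.
Ratio test on column x3 — row 1: 11/5 = 11/5; row 2: entry -7 ≤ 0; row 3: entry 0 ≤ 0. Minimum is 11/5 at row 1 (x2 leaves); pivot element 5.
Divide row 1 by 5; eliminate column x3 from the other rows.
After both pivots, the entry at the z-row, column RHS is 268/5.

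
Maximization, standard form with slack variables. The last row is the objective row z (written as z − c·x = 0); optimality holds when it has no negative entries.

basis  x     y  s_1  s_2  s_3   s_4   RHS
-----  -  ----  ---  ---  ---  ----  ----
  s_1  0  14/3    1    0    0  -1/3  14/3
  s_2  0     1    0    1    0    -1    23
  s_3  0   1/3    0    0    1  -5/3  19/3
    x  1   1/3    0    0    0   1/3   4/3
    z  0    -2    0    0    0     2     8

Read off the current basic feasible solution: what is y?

0

y is not in the basis, so in the current basic feasible solution y = 0.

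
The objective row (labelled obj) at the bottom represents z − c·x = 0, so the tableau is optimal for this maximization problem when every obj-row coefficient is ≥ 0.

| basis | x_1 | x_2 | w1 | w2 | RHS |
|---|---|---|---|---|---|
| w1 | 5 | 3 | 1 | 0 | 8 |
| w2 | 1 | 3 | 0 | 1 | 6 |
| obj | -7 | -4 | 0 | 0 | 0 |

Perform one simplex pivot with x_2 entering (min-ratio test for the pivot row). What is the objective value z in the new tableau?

8

Ratio test on column x_2 — row 1: 8/3 = 8/3; row 2: 6/3 = 2. Minimum is 2 at row 2 (w2 leaves); pivot element 3.
Pivot on row 2; the obj-row RHS becomes 0 − (-4)·2 = 8.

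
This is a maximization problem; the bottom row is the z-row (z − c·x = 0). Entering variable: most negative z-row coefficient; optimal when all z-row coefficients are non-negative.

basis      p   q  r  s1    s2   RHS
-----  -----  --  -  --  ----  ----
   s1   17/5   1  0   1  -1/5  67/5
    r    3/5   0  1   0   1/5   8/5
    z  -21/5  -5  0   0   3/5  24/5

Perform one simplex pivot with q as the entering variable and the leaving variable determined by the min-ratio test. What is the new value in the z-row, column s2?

Ratio test on column q — row 1: (67/5)/1 = 67/5; row 2: entry 0 ≤ 0. Minimum is 67/5 at row 1 (s1 leaves); pivot element 1.
Divide row 1 by 1; eliminate column q from the other rows.
z-row update in column s2: 3/5 − (-5)·(-1/5) = -2/5.

-2/5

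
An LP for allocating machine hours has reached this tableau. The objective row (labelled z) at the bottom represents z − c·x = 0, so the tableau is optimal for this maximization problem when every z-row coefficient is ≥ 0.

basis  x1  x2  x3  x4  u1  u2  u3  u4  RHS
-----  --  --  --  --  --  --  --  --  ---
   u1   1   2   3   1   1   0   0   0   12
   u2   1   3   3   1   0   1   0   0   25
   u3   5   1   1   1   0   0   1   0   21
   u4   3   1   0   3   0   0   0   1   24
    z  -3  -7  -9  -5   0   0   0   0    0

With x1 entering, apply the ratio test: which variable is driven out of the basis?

Column x1 entries and ratios — u1: 12/1 = 12; u2: 25/1 = 25; u3: 21/5 = 21/5; u4: 24/3 = 8.
Smallest ratio is 21/5 in the row of u3, so u3 leaves.

u3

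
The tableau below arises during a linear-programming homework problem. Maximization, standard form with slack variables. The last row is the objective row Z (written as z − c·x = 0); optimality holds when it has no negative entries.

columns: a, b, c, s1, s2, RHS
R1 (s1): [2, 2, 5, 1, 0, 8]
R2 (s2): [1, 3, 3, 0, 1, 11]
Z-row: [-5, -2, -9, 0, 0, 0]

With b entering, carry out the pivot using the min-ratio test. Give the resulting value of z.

Ratio test on column b — row 1: 8/2 = 4; row 2: 11/3 = 11/3. Minimum is 11/3 at row 2 (s2 leaves); pivot element 3.
Pivot on row 2; the Z-row RHS becomes 0 − (-2)·(11/3) = 22/3.

22/3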